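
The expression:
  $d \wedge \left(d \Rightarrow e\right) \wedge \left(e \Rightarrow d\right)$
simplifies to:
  $d \wedge e$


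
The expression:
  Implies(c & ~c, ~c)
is always true.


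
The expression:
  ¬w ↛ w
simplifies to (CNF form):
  ¬w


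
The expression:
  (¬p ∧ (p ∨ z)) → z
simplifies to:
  True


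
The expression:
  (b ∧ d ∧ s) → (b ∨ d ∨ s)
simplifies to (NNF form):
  True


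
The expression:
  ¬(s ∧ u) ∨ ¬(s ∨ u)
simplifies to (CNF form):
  ¬s ∨ ¬u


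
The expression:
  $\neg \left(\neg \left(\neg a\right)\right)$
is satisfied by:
  {a: False}


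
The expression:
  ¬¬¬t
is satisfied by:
  {t: False}


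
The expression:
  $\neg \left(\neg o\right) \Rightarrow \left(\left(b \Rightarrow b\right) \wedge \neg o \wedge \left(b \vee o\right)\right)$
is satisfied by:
  {o: False}


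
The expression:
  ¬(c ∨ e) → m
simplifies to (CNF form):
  c ∨ e ∨ m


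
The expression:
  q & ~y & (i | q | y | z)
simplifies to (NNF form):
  q & ~y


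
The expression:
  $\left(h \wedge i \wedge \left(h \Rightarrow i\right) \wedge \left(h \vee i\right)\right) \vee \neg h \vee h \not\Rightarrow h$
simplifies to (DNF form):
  $i \vee \neg h$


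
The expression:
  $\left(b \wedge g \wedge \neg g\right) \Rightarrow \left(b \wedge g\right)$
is always true.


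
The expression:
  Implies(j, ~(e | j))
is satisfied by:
  {j: False}


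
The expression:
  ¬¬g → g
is always true.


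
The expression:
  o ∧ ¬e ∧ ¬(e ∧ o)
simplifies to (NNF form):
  o ∧ ¬e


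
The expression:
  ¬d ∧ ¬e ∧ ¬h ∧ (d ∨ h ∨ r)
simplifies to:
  r ∧ ¬d ∧ ¬e ∧ ¬h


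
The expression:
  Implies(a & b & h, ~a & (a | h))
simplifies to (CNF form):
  ~a | ~b | ~h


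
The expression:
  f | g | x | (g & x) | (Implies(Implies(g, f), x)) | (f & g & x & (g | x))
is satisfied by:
  {x: True, g: True, f: True}
  {x: True, g: True, f: False}
  {x: True, f: True, g: False}
  {x: True, f: False, g: False}
  {g: True, f: True, x: False}
  {g: True, f: False, x: False}
  {f: True, g: False, x: False}


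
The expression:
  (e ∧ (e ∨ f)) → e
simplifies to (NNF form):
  True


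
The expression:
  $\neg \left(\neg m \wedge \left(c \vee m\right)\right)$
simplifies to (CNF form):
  $m \vee \neg c$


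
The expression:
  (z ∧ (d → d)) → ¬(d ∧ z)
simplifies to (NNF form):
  ¬d ∨ ¬z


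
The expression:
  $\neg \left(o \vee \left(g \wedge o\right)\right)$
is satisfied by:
  {o: False}


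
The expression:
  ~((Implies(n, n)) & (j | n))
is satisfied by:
  {n: False, j: False}


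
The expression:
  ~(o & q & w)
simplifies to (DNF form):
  ~o | ~q | ~w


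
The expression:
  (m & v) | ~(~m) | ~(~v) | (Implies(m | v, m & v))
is always true.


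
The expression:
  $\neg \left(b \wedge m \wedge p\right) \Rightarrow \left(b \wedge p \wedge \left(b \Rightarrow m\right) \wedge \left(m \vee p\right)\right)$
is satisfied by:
  {m: True, p: True, b: True}


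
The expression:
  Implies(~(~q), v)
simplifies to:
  v | ~q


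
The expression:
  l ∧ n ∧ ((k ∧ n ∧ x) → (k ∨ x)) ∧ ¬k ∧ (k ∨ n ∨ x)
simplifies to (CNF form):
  l ∧ n ∧ ¬k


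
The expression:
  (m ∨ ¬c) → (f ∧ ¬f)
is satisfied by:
  {c: True, m: False}


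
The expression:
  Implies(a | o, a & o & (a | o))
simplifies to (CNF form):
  (a | ~a) & (a | ~o) & (o | ~a) & (o | ~o)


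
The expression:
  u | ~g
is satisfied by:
  {u: True, g: False}
  {g: False, u: False}
  {g: True, u: True}


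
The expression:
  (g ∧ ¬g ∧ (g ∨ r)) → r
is always true.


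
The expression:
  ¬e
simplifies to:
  ¬e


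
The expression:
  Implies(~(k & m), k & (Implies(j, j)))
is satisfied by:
  {k: True}


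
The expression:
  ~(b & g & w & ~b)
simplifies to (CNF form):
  True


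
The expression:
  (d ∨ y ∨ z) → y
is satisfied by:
  {y: True, d: False, z: False}
  {y: True, z: True, d: False}
  {y: True, d: True, z: False}
  {y: True, z: True, d: True}
  {z: False, d: False, y: False}


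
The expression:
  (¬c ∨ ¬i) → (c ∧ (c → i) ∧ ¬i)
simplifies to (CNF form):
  c ∧ i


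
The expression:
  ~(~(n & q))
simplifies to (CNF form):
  n & q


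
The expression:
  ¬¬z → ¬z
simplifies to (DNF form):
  ¬z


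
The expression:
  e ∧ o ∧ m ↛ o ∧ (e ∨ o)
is never true.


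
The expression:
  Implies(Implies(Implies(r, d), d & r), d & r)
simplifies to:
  d | ~r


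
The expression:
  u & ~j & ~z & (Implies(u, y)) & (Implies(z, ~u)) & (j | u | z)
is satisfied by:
  {u: True, y: True, z: False, j: False}


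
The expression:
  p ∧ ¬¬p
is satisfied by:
  {p: True}


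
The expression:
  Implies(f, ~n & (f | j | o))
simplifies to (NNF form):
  ~f | ~n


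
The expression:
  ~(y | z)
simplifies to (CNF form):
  ~y & ~z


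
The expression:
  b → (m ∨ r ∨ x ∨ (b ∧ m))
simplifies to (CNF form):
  m ∨ r ∨ x ∨ ¬b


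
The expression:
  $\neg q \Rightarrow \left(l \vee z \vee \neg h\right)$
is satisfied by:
  {q: True, l: True, z: True, h: False}
  {q: True, l: True, z: False, h: False}
  {q: True, z: True, l: False, h: False}
  {q: True, z: False, l: False, h: False}
  {l: True, z: True, q: False, h: False}
  {l: True, z: False, q: False, h: False}
  {z: True, q: False, l: False, h: False}
  {z: False, q: False, l: False, h: False}
  {h: True, q: True, l: True, z: True}
  {h: True, q: True, l: True, z: False}
  {h: True, q: True, z: True, l: False}
  {h: True, q: True, z: False, l: False}
  {h: True, l: True, z: True, q: False}
  {h: True, l: True, z: False, q: False}
  {h: True, z: True, l: False, q: False}


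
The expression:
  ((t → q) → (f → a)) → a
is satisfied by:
  {a: True, f: True, q: True, t: False}
  {a: True, f: True, t: False, q: False}
  {a: True, f: True, q: True, t: True}
  {a: True, f: True, t: True, q: False}
  {a: True, q: True, t: False, f: False}
  {a: True, t: False, q: False, f: False}
  {a: True, q: True, t: True, f: False}
  {a: True, t: True, q: False, f: False}
  {q: True, f: True, t: False, a: False}
  {f: True, t: False, q: False, a: False}
  {q: True, f: True, t: True, a: False}


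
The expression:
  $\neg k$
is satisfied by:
  {k: False}


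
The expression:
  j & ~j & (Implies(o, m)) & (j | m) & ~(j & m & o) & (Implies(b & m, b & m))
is never true.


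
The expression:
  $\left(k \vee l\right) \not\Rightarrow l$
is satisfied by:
  {k: True, l: False}


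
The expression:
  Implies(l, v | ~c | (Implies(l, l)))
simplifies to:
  True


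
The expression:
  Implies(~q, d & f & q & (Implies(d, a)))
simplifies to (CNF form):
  q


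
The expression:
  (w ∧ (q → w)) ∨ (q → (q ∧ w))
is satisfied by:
  {w: True, q: False}
  {q: False, w: False}
  {q: True, w: True}


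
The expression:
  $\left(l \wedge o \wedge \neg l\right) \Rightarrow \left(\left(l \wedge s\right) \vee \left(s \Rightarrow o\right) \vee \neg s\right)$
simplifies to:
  $\text{True}$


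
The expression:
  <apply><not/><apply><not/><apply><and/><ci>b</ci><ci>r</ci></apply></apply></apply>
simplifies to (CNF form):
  <apply><and/><ci>b</ci><ci>r</ci></apply>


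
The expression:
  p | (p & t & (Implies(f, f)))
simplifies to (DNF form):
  p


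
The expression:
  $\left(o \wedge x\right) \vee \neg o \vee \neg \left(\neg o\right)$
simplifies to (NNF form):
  $\text{True}$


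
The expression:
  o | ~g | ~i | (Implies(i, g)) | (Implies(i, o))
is always true.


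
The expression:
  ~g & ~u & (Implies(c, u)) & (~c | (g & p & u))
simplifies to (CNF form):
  ~c & ~g & ~u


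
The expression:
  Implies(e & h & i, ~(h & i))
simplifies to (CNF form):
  ~e | ~h | ~i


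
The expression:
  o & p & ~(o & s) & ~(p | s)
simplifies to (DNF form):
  False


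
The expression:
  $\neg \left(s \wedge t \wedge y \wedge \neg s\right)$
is always true.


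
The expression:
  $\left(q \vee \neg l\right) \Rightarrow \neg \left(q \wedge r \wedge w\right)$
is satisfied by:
  {w: False, q: False, r: False}
  {r: True, w: False, q: False}
  {q: True, w: False, r: False}
  {r: True, q: True, w: False}
  {w: True, r: False, q: False}
  {r: True, w: True, q: False}
  {q: True, w: True, r: False}


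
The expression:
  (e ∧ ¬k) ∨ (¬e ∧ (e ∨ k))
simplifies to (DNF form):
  (e ∧ ¬k) ∨ (k ∧ ¬e)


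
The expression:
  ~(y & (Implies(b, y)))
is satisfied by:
  {y: False}


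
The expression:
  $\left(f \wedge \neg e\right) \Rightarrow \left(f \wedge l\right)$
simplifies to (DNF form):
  $e \vee l \vee \neg f$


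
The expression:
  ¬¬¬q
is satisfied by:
  {q: False}


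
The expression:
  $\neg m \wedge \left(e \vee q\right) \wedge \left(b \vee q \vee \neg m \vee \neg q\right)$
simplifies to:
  $\neg m \wedge \left(e \vee q\right)$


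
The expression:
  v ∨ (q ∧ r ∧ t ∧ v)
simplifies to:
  v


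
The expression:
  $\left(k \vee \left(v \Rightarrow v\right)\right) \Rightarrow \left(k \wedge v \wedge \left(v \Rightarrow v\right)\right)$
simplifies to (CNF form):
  $k \wedge v$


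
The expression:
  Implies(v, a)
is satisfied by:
  {a: True, v: False}
  {v: False, a: False}
  {v: True, a: True}


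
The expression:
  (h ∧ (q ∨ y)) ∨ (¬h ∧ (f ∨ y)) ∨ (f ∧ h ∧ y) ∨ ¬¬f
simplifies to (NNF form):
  f ∨ y ∨ (h ∧ q)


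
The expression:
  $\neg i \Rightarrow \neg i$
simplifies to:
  $\text{True}$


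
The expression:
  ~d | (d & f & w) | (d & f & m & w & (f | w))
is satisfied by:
  {w: True, f: True, d: False}
  {w: True, f: False, d: False}
  {f: True, w: False, d: False}
  {w: False, f: False, d: False}
  {d: True, w: True, f: True}


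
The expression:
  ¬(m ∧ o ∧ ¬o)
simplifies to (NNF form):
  True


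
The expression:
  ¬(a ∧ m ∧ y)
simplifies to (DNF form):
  ¬a ∨ ¬m ∨ ¬y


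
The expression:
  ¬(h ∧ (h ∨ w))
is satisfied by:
  {h: False}


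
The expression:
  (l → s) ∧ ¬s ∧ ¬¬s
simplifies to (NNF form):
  False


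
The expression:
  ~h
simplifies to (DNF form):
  ~h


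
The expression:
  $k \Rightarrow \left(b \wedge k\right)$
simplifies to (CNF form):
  $b \vee \neg k$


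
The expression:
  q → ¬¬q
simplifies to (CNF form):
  True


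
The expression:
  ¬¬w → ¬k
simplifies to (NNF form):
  ¬k ∨ ¬w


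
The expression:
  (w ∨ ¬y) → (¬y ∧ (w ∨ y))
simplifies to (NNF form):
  (w ∧ ¬y) ∨ (y ∧ ¬w)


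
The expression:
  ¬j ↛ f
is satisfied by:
  {f: True, j: False}
  {j: False, f: False}
  {j: True, f: True}


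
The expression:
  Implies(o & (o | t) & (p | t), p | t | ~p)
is always true.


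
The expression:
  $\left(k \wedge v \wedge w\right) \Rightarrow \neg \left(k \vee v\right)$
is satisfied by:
  {w: False, k: False, v: False}
  {v: True, w: False, k: False}
  {k: True, w: False, v: False}
  {v: True, k: True, w: False}
  {w: True, v: False, k: False}
  {v: True, w: True, k: False}
  {k: True, w: True, v: False}


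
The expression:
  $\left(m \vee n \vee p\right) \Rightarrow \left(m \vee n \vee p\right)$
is always true.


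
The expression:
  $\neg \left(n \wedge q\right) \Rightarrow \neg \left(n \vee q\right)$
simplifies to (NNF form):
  $\left(n \wedge q\right) \vee \left(\neg n \wedge \neg q\right)$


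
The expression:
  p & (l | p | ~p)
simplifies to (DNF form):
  p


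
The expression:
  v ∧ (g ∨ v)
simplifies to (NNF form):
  v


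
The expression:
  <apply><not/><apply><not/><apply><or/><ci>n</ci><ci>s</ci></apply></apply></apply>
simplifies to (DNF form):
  <apply><or/><ci>n</ci><ci>s</ci></apply>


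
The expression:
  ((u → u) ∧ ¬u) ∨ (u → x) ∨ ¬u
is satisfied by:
  {x: True, u: False}
  {u: False, x: False}
  {u: True, x: True}


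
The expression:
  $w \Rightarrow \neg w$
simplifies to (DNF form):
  $\neg w$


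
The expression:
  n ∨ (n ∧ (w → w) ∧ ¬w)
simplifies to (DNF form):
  n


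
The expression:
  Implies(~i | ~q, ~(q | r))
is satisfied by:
  {i: True, q: False, r: False}
  {q: False, r: False, i: False}
  {i: True, q: True, r: False}
  {i: True, r: True, q: True}


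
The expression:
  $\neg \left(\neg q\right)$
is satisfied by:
  {q: True}


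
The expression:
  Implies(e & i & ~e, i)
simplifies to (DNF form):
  True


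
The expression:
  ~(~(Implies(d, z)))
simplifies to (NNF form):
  z | ~d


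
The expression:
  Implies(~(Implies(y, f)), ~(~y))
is always true.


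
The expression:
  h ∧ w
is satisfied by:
  {h: True, w: True}


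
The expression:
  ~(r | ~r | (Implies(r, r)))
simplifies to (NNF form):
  False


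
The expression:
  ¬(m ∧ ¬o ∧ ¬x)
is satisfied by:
  {x: True, o: True, m: False}
  {x: True, m: False, o: False}
  {o: True, m: False, x: False}
  {o: False, m: False, x: False}
  {x: True, o: True, m: True}
  {x: True, m: True, o: False}
  {o: True, m: True, x: False}


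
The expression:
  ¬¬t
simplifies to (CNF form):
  t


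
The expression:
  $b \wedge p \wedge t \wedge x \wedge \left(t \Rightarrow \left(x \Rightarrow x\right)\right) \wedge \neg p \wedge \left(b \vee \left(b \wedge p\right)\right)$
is never true.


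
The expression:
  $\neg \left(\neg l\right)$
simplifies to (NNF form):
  $l$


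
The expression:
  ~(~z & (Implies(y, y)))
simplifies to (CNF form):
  z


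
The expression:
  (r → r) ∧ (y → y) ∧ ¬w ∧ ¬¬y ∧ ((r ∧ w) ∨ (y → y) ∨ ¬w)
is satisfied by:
  {y: True, w: False}


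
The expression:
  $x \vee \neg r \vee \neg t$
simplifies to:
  $x \vee \neg r \vee \neg t$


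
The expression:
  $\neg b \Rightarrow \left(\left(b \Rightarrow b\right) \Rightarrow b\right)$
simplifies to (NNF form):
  $b$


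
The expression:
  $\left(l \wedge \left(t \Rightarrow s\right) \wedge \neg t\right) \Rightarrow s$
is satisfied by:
  {t: True, s: True, l: False}
  {t: True, l: False, s: False}
  {s: True, l: False, t: False}
  {s: False, l: False, t: False}
  {t: True, s: True, l: True}
  {t: True, l: True, s: False}
  {s: True, l: True, t: False}


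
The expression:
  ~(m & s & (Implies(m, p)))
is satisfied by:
  {s: False, m: False, p: False}
  {p: True, s: False, m: False}
  {m: True, s: False, p: False}
  {p: True, m: True, s: False}
  {s: True, p: False, m: False}
  {p: True, s: True, m: False}
  {m: True, s: True, p: False}


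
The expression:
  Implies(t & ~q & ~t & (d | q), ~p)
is always true.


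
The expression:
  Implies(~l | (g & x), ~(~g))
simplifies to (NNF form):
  g | l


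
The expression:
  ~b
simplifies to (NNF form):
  ~b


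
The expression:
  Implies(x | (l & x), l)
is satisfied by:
  {l: True, x: False}
  {x: False, l: False}
  {x: True, l: True}


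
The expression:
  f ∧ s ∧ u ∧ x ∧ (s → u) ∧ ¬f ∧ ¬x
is never true.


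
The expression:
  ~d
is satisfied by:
  {d: False}


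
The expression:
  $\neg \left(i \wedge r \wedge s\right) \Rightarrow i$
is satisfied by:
  {i: True}


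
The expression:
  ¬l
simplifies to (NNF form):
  ¬l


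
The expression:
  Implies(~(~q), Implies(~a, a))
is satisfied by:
  {a: True, q: False}
  {q: False, a: False}
  {q: True, a: True}


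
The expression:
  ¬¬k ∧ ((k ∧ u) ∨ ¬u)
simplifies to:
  k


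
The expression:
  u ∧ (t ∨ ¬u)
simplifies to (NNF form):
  t ∧ u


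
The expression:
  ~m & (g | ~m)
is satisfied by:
  {m: False}


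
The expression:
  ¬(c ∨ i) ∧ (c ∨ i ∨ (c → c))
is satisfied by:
  {i: False, c: False}


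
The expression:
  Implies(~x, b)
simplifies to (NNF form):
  b | x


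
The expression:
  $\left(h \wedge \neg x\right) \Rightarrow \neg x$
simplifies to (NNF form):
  $\text{True}$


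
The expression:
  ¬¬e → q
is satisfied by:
  {q: True, e: False}
  {e: False, q: False}
  {e: True, q: True}


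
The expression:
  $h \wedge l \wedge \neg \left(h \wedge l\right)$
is never true.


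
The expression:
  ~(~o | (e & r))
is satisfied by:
  {o: True, e: False, r: False}
  {r: True, o: True, e: False}
  {e: True, o: True, r: False}


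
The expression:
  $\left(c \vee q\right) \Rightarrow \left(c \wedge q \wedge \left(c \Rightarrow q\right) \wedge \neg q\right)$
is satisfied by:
  {q: False, c: False}


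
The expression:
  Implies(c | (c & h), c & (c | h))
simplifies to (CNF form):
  True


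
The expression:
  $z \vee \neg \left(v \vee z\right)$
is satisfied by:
  {z: True, v: False}
  {v: False, z: False}
  {v: True, z: True}


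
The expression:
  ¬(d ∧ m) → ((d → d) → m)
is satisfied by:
  {m: True}


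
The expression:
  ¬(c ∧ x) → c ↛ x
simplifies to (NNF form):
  c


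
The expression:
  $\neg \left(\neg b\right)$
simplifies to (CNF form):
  $b$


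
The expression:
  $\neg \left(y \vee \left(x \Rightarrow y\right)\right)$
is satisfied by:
  {x: True, y: False}


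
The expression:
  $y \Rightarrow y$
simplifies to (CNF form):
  $\text{True}$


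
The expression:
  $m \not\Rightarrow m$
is never true.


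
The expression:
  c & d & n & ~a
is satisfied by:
  {c: True, d: True, n: True, a: False}


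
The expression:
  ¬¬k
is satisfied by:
  {k: True}


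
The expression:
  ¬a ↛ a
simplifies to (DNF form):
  True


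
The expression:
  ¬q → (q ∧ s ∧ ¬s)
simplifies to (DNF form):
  q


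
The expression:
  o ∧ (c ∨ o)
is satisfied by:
  {o: True}


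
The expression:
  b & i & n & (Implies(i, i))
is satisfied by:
  {i: True, b: True, n: True}


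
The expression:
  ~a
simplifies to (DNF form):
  ~a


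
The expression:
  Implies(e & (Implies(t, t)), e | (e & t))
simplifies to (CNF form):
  True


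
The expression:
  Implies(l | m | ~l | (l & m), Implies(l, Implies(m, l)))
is always true.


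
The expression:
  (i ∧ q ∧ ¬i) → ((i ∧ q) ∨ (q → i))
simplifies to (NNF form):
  True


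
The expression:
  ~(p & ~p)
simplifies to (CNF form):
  True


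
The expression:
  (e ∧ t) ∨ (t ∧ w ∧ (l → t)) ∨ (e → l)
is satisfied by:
  {t: True, l: True, e: False}
  {t: True, e: False, l: False}
  {l: True, e: False, t: False}
  {l: False, e: False, t: False}
  {t: True, l: True, e: True}
  {t: True, e: True, l: False}
  {l: True, e: True, t: False}


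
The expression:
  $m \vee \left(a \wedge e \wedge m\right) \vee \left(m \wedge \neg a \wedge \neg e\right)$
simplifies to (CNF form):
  $m$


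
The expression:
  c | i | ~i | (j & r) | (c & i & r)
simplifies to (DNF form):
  True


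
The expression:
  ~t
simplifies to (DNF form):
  ~t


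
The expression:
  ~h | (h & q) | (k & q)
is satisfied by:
  {q: True, h: False}
  {h: False, q: False}
  {h: True, q: True}


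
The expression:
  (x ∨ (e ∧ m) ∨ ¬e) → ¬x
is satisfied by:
  {x: False}


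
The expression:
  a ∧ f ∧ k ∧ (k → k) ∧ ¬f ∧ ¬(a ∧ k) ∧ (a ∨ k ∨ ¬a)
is never true.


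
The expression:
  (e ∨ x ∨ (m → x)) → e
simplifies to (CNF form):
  (e ∨ m) ∧ (e ∨ ¬x)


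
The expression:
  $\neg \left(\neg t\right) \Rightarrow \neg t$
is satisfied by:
  {t: False}


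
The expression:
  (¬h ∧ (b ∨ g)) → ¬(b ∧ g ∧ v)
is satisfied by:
  {h: True, g: False, v: False, b: False}
  {h: False, g: False, v: False, b: False}
  {h: True, b: True, g: False, v: False}
  {b: True, h: False, g: False, v: False}
  {h: True, v: True, b: False, g: False}
  {v: True, b: False, g: False, h: False}
  {h: True, b: True, v: True, g: False}
  {b: True, v: True, h: False, g: False}
  {h: True, g: True, b: False, v: False}
  {g: True, b: False, v: False, h: False}
  {h: True, b: True, g: True, v: False}
  {b: True, g: True, h: False, v: False}
  {h: True, v: True, g: True, b: False}
  {v: True, g: True, b: False, h: False}
  {h: True, b: True, v: True, g: True}


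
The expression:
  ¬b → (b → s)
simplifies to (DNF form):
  True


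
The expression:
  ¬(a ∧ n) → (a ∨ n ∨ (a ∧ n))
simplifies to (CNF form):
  a ∨ n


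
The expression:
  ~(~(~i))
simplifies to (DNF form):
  ~i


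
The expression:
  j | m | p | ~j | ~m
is always true.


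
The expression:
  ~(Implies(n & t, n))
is never true.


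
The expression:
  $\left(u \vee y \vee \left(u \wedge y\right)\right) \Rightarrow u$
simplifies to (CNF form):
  $u \vee \neg y$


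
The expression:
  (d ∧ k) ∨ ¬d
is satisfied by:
  {k: True, d: False}
  {d: False, k: False}
  {d: True, k: True}


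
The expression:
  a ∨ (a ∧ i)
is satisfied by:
  {a: True}


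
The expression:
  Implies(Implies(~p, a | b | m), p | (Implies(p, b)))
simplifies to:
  True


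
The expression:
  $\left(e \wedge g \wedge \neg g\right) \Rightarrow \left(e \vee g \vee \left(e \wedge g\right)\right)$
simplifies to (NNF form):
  $\text{True}$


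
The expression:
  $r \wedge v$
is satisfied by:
  {r: True, v: True}


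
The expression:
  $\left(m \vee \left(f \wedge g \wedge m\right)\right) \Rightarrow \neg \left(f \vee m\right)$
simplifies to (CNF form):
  $\neg m$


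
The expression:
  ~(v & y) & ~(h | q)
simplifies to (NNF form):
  ~h & ~q & (~v | ~y)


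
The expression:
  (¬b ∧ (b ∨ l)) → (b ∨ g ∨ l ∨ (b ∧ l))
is always true.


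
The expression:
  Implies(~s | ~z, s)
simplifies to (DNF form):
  s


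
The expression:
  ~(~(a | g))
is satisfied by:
  {a: True, g: True}
  {a: True, g: False}
  {g: True, a: False}


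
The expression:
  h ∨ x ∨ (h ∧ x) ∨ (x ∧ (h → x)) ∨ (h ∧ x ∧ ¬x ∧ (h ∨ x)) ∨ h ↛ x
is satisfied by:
  {x: True, h: True}
  {x: True, h: False}
  {h: True, x: False}


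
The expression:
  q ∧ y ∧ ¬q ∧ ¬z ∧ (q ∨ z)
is never true.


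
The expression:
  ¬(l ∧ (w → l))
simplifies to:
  ¬l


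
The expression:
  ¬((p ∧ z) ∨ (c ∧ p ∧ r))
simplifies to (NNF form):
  (¬c ∧ ¬z) ∨ (¬r ∧ ¬z) ∨ ¬p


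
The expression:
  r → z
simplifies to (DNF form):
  z ∨ ¬r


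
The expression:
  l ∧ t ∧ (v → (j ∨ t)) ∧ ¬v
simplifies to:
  l ∧ t ∧ ¬v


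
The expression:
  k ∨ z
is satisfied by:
  {k: True, z: True}
  {k: True, z: False}
  {z: True, k: False}


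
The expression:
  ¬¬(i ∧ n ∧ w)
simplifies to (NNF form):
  i ∧ n ∧ w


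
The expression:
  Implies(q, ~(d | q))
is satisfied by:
  {q: False}


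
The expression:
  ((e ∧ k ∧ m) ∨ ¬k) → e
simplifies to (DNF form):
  e ∨ k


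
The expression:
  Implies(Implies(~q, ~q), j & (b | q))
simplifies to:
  j & (b | q)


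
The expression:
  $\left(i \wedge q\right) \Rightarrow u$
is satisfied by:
  {u: True, q: False, i: False}
  {u: False, q: False, i: False}
  {i: True, u: True, q: False}
  {i: True, u: False, q: False}
  {q: True, u: True, i: False}
  {q: True, u: False, i: False}
  {q: True, i: True, u: True}


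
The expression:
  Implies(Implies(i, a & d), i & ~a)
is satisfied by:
  {i: True, d: False, a: False}
  {a: True, i: True, d: False}
  {d: True, i: True, a: False}


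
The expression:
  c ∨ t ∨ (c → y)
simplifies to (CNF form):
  True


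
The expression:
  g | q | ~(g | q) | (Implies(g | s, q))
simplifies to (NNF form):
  True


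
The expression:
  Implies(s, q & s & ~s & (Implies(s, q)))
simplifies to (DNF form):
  ~s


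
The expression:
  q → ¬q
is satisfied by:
  {q: False}


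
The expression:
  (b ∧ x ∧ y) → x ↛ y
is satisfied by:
  {y: False, x: False, b: False}
  {b: True, y: False, x: False}
  {x: True, y: False, b: False}
  {b: True, x: True, y: False}
  {y: True, b: False, x: False}
  {b: True, y: True, x: False}
  {x: True, y: True, b: False}


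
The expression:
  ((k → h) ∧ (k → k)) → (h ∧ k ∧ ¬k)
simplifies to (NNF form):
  k ∧ ¬h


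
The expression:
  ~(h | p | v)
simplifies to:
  ~h & ~p & ~v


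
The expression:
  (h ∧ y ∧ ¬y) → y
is always true.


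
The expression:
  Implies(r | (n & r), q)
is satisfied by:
  {q: True, r: False}
  {r: False, q: False}
  {r: True, q: True}


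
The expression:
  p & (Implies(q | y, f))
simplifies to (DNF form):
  (f & p) | (f & p & ~q) | (f & p & ~y) | (p & ~q & ~y)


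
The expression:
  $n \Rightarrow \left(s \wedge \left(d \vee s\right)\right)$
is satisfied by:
  {s: True, n: False}
  {n: False, s: False}
  {n: True, s: True}


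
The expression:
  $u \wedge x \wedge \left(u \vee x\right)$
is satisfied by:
  {u: True, x: True}


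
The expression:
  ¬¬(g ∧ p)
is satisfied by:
  {p: True, g: True}


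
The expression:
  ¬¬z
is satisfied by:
  {z: True}


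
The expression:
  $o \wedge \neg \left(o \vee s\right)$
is never true.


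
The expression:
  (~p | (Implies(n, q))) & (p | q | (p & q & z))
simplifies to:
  q | (p & ~n)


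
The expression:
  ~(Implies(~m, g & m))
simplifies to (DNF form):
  ~m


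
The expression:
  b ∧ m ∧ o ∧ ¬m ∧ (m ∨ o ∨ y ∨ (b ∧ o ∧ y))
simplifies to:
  False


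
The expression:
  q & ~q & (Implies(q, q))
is never true.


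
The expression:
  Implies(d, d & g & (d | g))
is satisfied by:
  {g: True, d: False}
  {d: False, g: False}
  {d: True, g: True}


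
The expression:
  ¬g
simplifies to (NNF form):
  ¬g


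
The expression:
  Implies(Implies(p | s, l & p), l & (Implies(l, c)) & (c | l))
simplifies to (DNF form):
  (c & l) | (p & ~l) | (s & ~p)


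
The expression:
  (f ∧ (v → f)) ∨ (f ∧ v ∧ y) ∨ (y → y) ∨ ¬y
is always true.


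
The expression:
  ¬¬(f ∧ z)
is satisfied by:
  {z: True, f: True}


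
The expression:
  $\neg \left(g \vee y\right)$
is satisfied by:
  {g: False, y: False}


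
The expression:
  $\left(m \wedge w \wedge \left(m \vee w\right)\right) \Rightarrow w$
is always true.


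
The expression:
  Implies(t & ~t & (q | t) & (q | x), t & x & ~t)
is always true.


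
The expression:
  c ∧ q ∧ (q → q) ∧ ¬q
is never true.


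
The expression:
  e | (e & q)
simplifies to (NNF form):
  e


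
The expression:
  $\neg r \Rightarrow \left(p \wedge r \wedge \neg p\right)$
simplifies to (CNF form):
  $r$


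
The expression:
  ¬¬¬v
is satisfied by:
  {v: False}


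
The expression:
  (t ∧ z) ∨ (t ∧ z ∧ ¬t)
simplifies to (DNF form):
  t ∧ z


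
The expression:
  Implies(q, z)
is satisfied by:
  {z: True, q: False}
  {q: False, z: False}
  {q: True, z: True}


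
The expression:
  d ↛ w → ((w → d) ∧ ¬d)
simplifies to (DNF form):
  w ∨ ¬d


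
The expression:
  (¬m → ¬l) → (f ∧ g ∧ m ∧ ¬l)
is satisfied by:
  {l: True, g: True, f: True, m: False}
  {l: True, g: True, m: False, f: False}
  {l: True, f: True, m: False, g: False}
  {l: True, m: False, f: False, g: False}
  {g: True, f: True, m: True, l: False}


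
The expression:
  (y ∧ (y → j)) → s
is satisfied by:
  {s: True, y: False, j: False}
  {s: False, y: False, j: False}
  {j: True, s: True, y: False}
  {j: True, s: False, y: False}
  {y: True, s: True, j: False}
  {y: True, s: False, j: False}
  {y: True, j: True, s: True}


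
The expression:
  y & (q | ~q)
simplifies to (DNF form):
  y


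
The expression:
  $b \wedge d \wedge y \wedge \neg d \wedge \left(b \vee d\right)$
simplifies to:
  $\text{False}$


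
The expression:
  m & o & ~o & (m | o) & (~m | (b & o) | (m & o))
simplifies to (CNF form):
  False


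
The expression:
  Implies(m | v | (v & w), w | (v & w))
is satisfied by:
  {w: True, v: False, m: False}
  {w: True, m: True, v: False}
  {w: True, v: True, m: False}
  {w: True, m: True, v: True}
  {m: False, v: False, w: False}


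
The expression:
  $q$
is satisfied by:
  {q: True}


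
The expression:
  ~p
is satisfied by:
  {p: False}


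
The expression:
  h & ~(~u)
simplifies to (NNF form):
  h & u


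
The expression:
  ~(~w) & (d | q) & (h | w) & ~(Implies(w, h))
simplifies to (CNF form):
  w & ~h & (d | q)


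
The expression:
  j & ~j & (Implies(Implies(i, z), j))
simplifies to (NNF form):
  False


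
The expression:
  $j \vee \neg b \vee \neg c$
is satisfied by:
  {j: True, c: False, b: False}
  {j: False, c: False, b: False}
  {b: True, j: True, c: False}
  {b: True, j: False, c: False}
  {c: True, j: True, b: False}
  {c: True, j: False, b: False}
  {c: True, b: True, j: True}


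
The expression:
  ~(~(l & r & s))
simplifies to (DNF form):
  l & r & s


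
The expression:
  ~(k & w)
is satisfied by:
  {w: False, k: False}
  {k: True, w: False}
  {w: True, k: False}


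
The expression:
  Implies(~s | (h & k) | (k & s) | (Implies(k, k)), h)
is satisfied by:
  {h: True}


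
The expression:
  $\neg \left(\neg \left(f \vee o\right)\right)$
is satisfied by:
  {o: True, f: True}
  {o: True, f: False}
  {f: True, o: False}


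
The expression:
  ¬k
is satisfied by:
  {k: False}


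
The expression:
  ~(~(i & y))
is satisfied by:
  {i: True, y: True}


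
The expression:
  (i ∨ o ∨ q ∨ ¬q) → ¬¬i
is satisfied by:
  {i: True}


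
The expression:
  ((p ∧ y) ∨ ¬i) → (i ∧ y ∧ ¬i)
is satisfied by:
  {i: True, p: False, y: False}
  {i: True, y: True, p: False}
  {i: True, p: True, y: False}


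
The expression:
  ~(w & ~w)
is always true.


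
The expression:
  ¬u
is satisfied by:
  {u: False}


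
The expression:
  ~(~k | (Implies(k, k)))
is never true.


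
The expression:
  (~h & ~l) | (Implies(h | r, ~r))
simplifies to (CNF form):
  (~h | ~r) & (~l | ~r)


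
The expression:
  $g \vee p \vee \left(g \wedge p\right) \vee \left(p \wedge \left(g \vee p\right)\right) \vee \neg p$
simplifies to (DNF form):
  $\text{True}$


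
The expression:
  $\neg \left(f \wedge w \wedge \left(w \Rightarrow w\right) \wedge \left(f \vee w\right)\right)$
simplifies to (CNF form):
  $\neg f \vee \neg w$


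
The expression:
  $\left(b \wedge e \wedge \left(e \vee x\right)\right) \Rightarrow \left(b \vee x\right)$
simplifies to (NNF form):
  $\text{True}$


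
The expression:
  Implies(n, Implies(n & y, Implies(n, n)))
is always true.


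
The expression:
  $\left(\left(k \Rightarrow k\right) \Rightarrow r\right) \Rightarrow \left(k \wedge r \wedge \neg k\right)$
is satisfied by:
  {r: False}


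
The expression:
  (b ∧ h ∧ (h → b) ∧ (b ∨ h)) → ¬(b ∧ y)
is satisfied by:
  {h: False, y: False, b: False}
  {b: True, h: False, y: False}
  {y: True, h: False, b: False}
  {b: True, y: True, h: False}
  {h: True, b: False, y: False}
  {b: True, h: True, y: False}
  {y: True, h: True, b: False}


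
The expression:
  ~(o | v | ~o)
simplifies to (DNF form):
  False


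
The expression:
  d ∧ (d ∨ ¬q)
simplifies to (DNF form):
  d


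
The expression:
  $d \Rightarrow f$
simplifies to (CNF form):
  $f \vee \neg d$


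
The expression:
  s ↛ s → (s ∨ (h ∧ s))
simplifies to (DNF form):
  True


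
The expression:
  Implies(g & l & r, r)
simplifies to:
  True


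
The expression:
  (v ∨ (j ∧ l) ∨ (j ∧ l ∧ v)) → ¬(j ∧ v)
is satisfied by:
  {v: False, j: False}
  {j: True, v: False}
  {v: True, j: False}


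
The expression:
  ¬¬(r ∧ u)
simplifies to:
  r ∧ u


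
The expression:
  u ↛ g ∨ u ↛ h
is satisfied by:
  {u: True, h: False, g: False}
  {g: True, u: True, h: False}
  {h: True, u: True, g: False}


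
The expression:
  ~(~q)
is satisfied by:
  {q: True}


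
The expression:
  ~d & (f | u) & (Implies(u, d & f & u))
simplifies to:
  f & ~d & ~u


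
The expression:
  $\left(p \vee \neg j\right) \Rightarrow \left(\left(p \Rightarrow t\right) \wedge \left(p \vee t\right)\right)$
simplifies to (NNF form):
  $t \vee \left(j \wedge \neg p\right)$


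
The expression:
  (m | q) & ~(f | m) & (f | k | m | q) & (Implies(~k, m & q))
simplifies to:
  k & q & ~f & ~m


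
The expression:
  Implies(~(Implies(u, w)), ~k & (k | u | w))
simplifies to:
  w | ~k | ~u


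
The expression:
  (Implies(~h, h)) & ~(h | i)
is never true.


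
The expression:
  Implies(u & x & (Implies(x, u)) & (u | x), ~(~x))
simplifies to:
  True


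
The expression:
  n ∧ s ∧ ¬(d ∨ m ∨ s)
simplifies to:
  False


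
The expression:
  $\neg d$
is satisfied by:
  {d: False}


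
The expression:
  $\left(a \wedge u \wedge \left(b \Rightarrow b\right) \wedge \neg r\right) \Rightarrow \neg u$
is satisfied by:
  {r: True, u: False, a: False}
  {u: False, a: False, r: False}
  {r: True, a: True, u: False}
  {a: True, u: False, r: False}
  {r: True, u: True, a: False}
  {u: True, r: False, a: False}
  {r: True, a: True, u: True}


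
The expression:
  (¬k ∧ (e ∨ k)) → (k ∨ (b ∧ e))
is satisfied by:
  {b: True, k: True, e: False}
  {b: True, e: False, k: False}
  {k: True, e: False, b: False}
  {k: False, e: False, b: False}
  {b: True, k: True, e: True}
  {b: True, e: True, k: False}
  {k: True, e: True, b: False}


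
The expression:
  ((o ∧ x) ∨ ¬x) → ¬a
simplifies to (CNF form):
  (x ∨ ¬a) ∧ (¬a ∨ ¬o)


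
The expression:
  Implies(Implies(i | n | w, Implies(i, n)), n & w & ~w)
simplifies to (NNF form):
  i & ~n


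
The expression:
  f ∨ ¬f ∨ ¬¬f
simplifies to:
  True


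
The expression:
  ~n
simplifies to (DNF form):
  ~n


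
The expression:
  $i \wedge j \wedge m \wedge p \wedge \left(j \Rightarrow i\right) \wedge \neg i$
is never true.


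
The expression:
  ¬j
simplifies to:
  ¬j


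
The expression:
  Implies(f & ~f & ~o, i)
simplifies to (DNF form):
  True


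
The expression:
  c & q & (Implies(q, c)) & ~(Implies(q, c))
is never true.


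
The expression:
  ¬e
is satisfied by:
  {e: False}


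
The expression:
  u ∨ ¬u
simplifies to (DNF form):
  True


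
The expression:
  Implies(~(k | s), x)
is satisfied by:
  {x: True, k: True, s: True}
  {x: True, k: True, s: False}
  {x: True, s: True, k: False}
  {x: True, s: False, k: False}
  {k: True, s: True, x: False}
  {k: True, s: False, x: False}
  {s: True, k: False, x: False}


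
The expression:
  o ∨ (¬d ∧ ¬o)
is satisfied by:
  {o: True, d: False}
  {d: False, o: False}
  {d: True, o: True}


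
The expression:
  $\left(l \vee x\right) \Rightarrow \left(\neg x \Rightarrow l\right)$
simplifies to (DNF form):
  $\text{True}$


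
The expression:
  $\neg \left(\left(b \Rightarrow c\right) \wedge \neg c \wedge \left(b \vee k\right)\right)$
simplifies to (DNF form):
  $b \vee c \vee \neg k$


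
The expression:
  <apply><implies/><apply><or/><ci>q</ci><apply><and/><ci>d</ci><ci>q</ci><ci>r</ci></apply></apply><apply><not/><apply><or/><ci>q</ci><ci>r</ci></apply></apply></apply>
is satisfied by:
  {q: False}


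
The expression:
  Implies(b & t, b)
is always true.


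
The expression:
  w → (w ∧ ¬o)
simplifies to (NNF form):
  ¬o ∨ ¬w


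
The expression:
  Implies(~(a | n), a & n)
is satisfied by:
  {n: True, a: True}
  {n: True, a: False}
  {a: True, n: False}


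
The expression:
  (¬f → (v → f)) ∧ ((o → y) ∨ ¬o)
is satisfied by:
  {f: True, y: True, o: False, v: False}
  {f: True, o: False, y: False, v: False}
  {y: True, f: False, o: False, v: False}
  {f: False, o: False, y: False, v: False}
  {v: True, f: True, y: True, o: False}
  {v: True, f: True, o: False, y: False}
  {f: True, y: True, o: True, v: False}
  {y: True, o: True, v: False, f: False}
  {v: True, y: True, o: True, f: True}


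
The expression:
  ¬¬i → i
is always true.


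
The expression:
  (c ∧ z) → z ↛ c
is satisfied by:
  {c: False, z: False}
  {z: True, c: False}
  {c: True, z: False}


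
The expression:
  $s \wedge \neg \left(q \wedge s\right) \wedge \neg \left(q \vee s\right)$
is never true.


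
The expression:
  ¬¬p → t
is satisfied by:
  {t: True, p: False}
  {p: False, t: False}
  {p: True, t: True}


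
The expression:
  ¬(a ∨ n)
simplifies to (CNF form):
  ¬a ∧ ¬n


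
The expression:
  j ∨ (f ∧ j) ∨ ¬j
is always true.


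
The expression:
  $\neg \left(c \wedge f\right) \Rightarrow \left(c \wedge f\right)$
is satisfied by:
  {c: True, f: True}


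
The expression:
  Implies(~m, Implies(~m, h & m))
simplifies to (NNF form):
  m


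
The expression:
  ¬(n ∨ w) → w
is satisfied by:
  {n: True, w: True}
  {n: True, w: False}
  {w: True, n: False}


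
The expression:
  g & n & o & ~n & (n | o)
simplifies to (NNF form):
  False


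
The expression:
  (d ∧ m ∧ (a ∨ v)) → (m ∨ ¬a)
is always true.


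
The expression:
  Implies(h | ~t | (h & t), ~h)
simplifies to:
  ~h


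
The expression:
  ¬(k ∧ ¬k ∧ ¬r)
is always true.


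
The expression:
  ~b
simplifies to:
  ~b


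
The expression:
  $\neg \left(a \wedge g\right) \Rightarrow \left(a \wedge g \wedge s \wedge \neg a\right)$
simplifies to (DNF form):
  $a \wedge g$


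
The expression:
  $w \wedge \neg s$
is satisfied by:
  {w: True, s: False}


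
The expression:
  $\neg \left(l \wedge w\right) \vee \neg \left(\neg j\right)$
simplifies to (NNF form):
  $j \vee \neg l \vee \neg w$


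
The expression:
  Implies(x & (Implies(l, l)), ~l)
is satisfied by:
  {l: False, x: False}
  {x: True, l: False}
  {l: True, x: False}


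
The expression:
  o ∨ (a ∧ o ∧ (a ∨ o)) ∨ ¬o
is always true.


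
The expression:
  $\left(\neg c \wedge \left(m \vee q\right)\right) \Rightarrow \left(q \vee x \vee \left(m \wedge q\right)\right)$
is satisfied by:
  {x: True, q: True, c: True, m: False}
  {x: True, q: True, m: False, c: False}
  {x: True, c: True, m: False, q: False}
  {x: True, m: False, c: False, q: False}
  {q: True, c: True, m: False, x: False}
  {q: True, m: False, c: False, x: False}
  {c: True, q: False, m: False, x: False}
  {q: False, m: False, c: False, x: False}
  {q: True, x: True, m: True, c: True}
  {q: True, x: True, m: True, c: False}
  {x: True, m: True, c: True, q: False}
  {x: True, m: True, q: False, c: False}
  {c: True, m: True, q: True, x: False}
  {m: True, q: True, x: False, c: False}
  {m: True, c: True, x: False, q: False}
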